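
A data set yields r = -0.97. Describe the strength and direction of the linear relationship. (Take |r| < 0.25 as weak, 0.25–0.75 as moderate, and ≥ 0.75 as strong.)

r = -0.97 < 0 so the relationship is negative.
|r| = 0.97, which falls in the strong range.

strong negative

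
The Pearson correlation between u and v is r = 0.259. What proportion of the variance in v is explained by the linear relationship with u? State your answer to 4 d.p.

0.0671

r² = (0.259)² = 0.0671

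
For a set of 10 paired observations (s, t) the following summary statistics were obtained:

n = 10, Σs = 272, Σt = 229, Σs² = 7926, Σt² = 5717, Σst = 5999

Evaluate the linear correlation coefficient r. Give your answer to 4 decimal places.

-0.4601

r = (nΣst − ΣsΣt) / √[(nΣs² − (Σs)²)(nΣt² − (Σt)²)]
Numerator: 10×5999 − 272×229 = -2298
Denominator: √[(79260 − 73984)(57170 − 52441)] = √[5276 × 4729] = 4995.0179
r = -2298 / 4995.0179 ≈ -0.4601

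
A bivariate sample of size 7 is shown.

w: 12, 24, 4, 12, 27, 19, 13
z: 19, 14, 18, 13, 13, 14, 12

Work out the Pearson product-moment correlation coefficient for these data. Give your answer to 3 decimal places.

n = 7, Σw = 111, Σz = 103, Σw² = 2139, Σz² = 1559, Σwz = 1565
nΣwz − ΣwΣz = 10955 − 11433 = -478
nΣw² − (Σw)² = 14973 − 12321 = 2652; nΣz² − (Σz)² = 10913 − 10609 = 304
r = -478 / √(2652 × 304) = -478 / 897.8909 ≈ -0.532

-0.532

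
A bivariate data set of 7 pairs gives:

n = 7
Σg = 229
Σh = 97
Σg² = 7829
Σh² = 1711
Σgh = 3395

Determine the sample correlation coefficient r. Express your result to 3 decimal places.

r = (nΣgh − ΣgΣh) / √[(nΣg² − (Σg)²)(nΣh² − (Σh)²)]
Numerator: 7×3395 − 229×97 = 1552
Denominator: √[(54803 − 52441)(11977 − 9409)] = √[2362 × 2568] = 2462.8471
r = 1552 / 2462.8471 ≈ 0.630

0.630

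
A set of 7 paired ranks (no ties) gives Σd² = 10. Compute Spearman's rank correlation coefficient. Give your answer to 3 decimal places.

0.821

ρ = 1 − 6Σd² / [n(n²−1)] = 1 − 6×10 / (7×48)
  = 1 − 60/336 = 1 − 0.1786 ≈ 0.821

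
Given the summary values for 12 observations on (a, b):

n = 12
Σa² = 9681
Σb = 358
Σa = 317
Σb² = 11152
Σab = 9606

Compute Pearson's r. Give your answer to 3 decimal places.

r = (nΣab − ΣaΣb) / √[(nΣa² − (Σa)²)(nΣb² − (Σb)²)]
Numerator: 12×9606 − 317×358 = 1786
Denominator: √[(116172 − 100489)(133824 − 128164)] = √[15683 × 5660] = 9421.5593
r = 1786 / 9421.5593 ≈ 0.190

0.190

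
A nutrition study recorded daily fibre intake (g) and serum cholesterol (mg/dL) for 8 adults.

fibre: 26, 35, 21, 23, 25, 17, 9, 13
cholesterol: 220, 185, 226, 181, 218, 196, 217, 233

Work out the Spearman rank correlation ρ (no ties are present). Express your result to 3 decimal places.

Rank fibre: 7, 8, 4, 5, 6, 3, 1, 2
Rank cholesterol: 6, 2, 7, 1, 5, 3, 4, 8
d = rank(fibre) − rank(cholesterol): 1, 6, -3, 4, 1, 0, -3, -6; Σd² = 108
ρ = 1 − 6Σd² / [n(n²−1)] = 1 − 6×108 / (8×63) = 1 − 648/504 ≈ -0.286

-0.286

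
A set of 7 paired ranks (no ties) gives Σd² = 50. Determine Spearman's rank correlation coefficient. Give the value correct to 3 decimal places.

ρ = 1 − 6Σd² / [n(n²−1)] = 1 − 6×50 / (7×48)
  = 1 − 300/336 = 1 − 0.8929 ≈ 0.107

0.107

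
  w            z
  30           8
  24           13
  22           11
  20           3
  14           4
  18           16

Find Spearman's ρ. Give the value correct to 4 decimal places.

0.1429

Rank w: 6, 5, 4, 3, 1, 2
Rank z: 3, 5, 4, 1, 2, 6
d = rank(w) − rank(z): 3, 0, 0, 2, -1, -4; Σd² = 30
ρ = 1 − 6Σd² / [n(n²−1)] = 1 − 6×30 / (6×35) = 1 − 180/210 ≈ 0.1429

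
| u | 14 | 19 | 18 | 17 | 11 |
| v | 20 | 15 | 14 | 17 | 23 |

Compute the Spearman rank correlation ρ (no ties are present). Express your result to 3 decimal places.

-0.900

Rank u: 2, 5, 4, 3, 1
Rank v: 4, 2, 1, 3, 5
d = rank(u) − rank(v): -2, 3, 3, 0, -4; Σd² = 38
ρ = 1 − 6Σd² / [n(n²−1)] = 1 − 6×38 / (5×24) = 1 − 228/120 ≈ -0.900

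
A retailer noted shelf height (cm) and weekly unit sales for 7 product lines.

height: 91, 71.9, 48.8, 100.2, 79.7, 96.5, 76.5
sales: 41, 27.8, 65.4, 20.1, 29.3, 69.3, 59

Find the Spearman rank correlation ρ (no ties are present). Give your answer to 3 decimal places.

-0.214

Rank height: 5, 2, 1, 7, 4, 6, 3
Rank sales: 4, 2, 6, 1, 3, 7, 5
d = rank(height) − rank(sales): 1, 0, -5, 6, 1, -1, -2; Σd² = 68
ρ = 1 − 6Σd² / [n(n²−1)] = 1 − 6×68 / (7×48) = 1 − 408/336 ≈ -0.214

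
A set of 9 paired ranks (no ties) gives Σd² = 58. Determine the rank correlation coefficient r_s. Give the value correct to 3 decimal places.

ρ = 1 − 6Σd² / [n(n²−1)] = 1 − 6×58 / (9×80)
  = 1 − 348/720 = 1 − 0.4833 ≈ 0.517

0.517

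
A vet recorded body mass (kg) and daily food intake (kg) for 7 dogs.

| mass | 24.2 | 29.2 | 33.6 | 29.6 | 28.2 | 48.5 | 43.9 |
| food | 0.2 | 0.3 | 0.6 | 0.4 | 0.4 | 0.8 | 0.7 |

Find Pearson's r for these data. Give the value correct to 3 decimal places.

n = 7, Σx = 237.2, Σy = 3.4, Σx² = 8518.1, Σy² = 1.94, Σxy = 126.41
nΣxy − ΣxΣy = 884.87 − 806.48 = 78.39
nΣx² − (Σx)² = 59626.7 − 56263.84 = 3362.86; nΣy² − (Σy)² = 13.58 − 11.56 = 2.02
r = 78.39 / √(3362.86 × 2.02) = 78.39 / 82.4195 ≈ 0.951

0.951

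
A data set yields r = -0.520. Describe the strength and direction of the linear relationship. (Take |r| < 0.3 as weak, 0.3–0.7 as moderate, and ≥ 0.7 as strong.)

moderate negative

r = -0.520 < 0 so the relationship is negative.
|r| = 0.520, which falls in the moderate range.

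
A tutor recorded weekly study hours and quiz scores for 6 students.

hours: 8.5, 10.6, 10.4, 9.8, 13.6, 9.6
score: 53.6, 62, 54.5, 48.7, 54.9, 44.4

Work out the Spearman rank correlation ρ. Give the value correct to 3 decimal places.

0.771

Rank hours: 1, 5, 4, 3, 6, 2
Rank score: 3, 6, 4, 2, 5, 1
d = rank(hours) − rank(score): -2, -1, 0, 1, 1, 1; Σd² = 8
ρ = 1 − 6Σd² / [n(n²−1)] = 1 − 6×8 / (6×35) = 1 − 48/210 ≈ 0.771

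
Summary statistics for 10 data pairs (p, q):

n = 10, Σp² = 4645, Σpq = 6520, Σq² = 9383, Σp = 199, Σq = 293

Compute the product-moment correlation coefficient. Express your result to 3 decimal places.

0.932

r = (nΣpq − ΣpΣq) / √[(nΣp² − (Σp)²)(nΣq² − (Σq)²)]
Numerator: 10×6520 − 199×293 = 6893
Denominator: √[(46450 − 39601)(93830 − 85849)] = √[6849 × 7981] = 7393.3666
r = 6893 / 7393.3666 ≈ 0.932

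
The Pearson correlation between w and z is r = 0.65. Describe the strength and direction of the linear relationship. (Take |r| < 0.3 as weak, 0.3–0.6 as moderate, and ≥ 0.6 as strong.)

r = 0.65 > 0 so the relationship is positive.
|r| = 0.65, which falls in the strong range.

strong positive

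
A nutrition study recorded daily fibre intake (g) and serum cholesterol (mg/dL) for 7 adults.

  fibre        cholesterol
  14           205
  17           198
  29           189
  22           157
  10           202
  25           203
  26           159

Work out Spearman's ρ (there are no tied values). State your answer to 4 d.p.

Rank fibre: 2, 3, 7, 4, 1, 5, 6
Rank cholesterol: 7, 4, 3, 1, 5, 6, 2
d = rank(fibre) − rank(cholesterol): -5, -1, 4, 3, -4, -1, 4; Σd² = 84
ρ = 1 − 6Σd² / [n(n²−1)] = 1 − 6×84 / (7×48) = 1 − 504/336 ≈ -0.5000

-0.5000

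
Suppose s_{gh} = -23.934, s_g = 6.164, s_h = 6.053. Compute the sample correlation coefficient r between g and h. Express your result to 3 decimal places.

-0.641

r = Cov(g,h) / (s_g · s_h) = -23.934 / (6.164 × 6.053)
  = -23.934 / 37.3107 ≈ -0.641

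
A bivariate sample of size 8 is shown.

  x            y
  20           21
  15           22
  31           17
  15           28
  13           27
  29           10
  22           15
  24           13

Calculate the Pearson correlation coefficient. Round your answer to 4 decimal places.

n = 8, Σx = 169, Σy = 153, Σx² = 3881, Σy² = 3221, Σxy = 2980
nΣxy − ΣxΣy = 23840 − 25857 = -2017
nΣx² − (Σx)² = 31048 − 28561 = 2487; nΣy² − (Σy)² = 25768 − 23409 = 2359
r = -2017 / √(2487 × 2359) = -2017 / 2422.1546 ≈ -0.8327

-0.8327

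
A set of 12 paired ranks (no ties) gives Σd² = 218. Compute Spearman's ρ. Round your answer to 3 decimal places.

0.238

ρ = 1 − 6Σd² / [n(n²−1)] = 1 − 6×218 / (12×143)
  = 1 − 1308/1716 = 1 − 0.7622 ≈ 0.238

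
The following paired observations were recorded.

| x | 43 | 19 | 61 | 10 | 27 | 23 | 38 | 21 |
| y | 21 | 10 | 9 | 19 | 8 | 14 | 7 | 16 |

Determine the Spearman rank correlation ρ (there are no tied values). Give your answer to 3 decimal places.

-0.310

Rank x: 7, 2, 8, 1, 5, 4, 6, 3
Rank y: 8, 4, 3, 7, 2, 5, 1, 6
d = rank(x) − rank(y): -1, -2, 5, -6, 3, -1, 5, -3; Σd² = 110
ρ = 1 − 6Σd² / [n(n²−1)] = 1 − 6×110 / (8×63) = 1 − 660/504 ≈ -0.310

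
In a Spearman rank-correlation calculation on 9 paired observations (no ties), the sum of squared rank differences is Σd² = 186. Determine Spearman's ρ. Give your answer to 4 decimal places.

ρ = 1 − 6Σd² / [n(n²−1)] = 1 − 6×186 / (9×80)
  = 1 − 1116/720 = 1 − 1.55000 ≈ -0.5500

-0.5500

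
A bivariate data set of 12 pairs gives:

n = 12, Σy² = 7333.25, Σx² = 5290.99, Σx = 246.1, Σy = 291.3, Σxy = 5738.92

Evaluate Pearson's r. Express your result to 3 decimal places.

r = (nΣxy − ΣxΣy) / √[(nΣx² − (Σx)²)(nΣy² − (Σy)²)]
Numerator: 12×5738.92 − 246.1×291.3 = -2821.89
Denominator: √[(63491.88 − 60565.21)(87999 − 84855.69)] = √[2926.67 × 3143.31] = 3033.0564
r = -2821.89 / 3033.0564 ≈ -0.930

-0.930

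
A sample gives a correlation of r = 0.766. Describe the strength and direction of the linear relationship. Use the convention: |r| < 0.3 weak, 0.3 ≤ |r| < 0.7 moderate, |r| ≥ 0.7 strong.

r = 0.766 > 0 so the relationship is positive.
|r| = 0.766, which falls in the strong range.

strong positive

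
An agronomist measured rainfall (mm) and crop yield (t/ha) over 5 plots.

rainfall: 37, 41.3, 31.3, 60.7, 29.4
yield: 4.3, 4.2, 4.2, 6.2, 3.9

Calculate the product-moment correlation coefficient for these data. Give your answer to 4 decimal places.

0.9539

n = 5, Σx = 199.7, Σy = 22.8, Σx² = 8603.23, Σy² = 107.42, Σxy = 955.02
nΣxy − ΣxΣy = 4775.1 − 4553.16 = 221.94
nΣx² − (Σx)² = 43016.15 − 39880.09 = 3136.06; nΣy² − (Σy)² = 537.1 − 519.84 = 17.26
r = 221.94 / √(3136.06 × 17.26) = 221.94 / 232.6551 ≈ 0.9539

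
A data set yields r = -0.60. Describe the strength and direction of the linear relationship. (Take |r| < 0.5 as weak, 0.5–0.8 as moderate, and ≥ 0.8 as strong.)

r = -0.60 < 0 so the relationship is negative.
|r| = 0.60, which falls in the moderate range.

moderate negative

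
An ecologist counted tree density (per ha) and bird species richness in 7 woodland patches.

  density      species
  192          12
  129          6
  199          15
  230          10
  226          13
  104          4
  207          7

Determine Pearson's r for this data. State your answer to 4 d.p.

0.7215

n = 7, Σx = 1287, Σy = 67, Σx² = 250747, Σy² = 739, Σxy = 13166
nΣxy − ΣxΣy = 92162 − 86229 = 5933
nΣx² − (Σx)² = 1755229 − 1656369 = 98860; nΣy² − (Σy)² = 5173 − 4489 = 684
r = 5933 / √(98860 × 684) = 5933 / 8223.1527 ≈ 0.7215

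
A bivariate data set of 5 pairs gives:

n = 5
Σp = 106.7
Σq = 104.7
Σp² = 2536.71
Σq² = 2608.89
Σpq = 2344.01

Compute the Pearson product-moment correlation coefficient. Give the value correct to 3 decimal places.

r = (nΣpq − ΣpΣq) / √[(nΣp² − (Σp)²)(nΣq² − (Σq)²)]
Numerator: 5×2344.01 − 106.7×104.7 = 548.56
Denominator: √[(12683.55 − 11384.89)(13044.45 − 10962.09)] = √[1298.66 × 2082.36] = 1644.4688
r = 548.56 / 1644.4688 ≈ 0.334

0.334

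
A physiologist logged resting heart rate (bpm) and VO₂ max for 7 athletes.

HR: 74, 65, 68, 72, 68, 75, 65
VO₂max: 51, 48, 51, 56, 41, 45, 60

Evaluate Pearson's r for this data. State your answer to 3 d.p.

-0.203

n = 7, Σx = 487, Σy = 352, Σx² = 33983, Σy² = 17948, Σxy = 24457
nΣxy − ΣxΣy = 171199 − 171424 = -225
nΣx² − (Σx)² = 237881 − 237169 = 712; nΣy² − (Σy)² = 125636 − 123904 = 1732
r = -225 / √(712 × 1732) = -225 / 1110.4882 ≈ -0.203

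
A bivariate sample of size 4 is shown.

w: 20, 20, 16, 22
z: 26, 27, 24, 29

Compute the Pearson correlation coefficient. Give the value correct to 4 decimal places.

0.9544

n = 4, Σw = 78, Σz = 106, Σw² = 1540, Σz² = 2822, Σwz = 2082
nΣwz − ΣwΣz = 8328 − 8268 = 60
nΣw² − (Σw)² = 6160 − 6084 = 76; nΣz² − (Σz)² = 11288 − 11236 = 52
r = 60 / √(76 × 52) = 60 / 62.8649 ≈ 0.9544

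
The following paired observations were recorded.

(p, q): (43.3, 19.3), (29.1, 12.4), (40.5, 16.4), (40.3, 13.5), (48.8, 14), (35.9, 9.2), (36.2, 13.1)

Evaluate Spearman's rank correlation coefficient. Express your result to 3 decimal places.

Rank p: 6, 1, 5, 4, 7, 2, 3
Rank q: 7, 2, 6, 4, 5, 1, 3
d = rank(p) − rank(q): -1, -1, -1, 0, 2, 1, 0; Σd² = 8
ρ = 1 − 6Σd² / [n(n²−1)] = 1 − 6×8 / (7×48) = 1 − 48/336 ≈ 0.857

0.857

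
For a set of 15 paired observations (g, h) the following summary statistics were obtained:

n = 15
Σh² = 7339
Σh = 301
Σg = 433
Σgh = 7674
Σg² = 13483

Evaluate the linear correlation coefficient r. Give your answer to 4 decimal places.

r = (nΣgh − ΣgΣh) / √[(nΣg² − (Σg)²)(nΣh² − (Σh)²)]
Numerator: 15×7674 − 433×301 = -15223
Denominator: √[(202245 − 187489)(110085 − 90601)] = √[14756 × 19484] = 16955.9991
r = -15223 / 16955.9991 ≈ -0.8978

-0.8978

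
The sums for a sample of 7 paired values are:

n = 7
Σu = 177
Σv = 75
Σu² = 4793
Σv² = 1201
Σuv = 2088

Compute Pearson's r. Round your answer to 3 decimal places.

r = (nΣuv − ΣuΣv) / √[(nΣu² − (Σu)²)(nΣv² − (Σv)²)]
Numerator: 7×2088 − 177×75 = 1341
Denominator: √[(33551 − 31329)(8407 − 5625)] = √[2222 × 2782] = 2486.2832
r = 1341 / 2486.2832 ≈ 0.539

0.539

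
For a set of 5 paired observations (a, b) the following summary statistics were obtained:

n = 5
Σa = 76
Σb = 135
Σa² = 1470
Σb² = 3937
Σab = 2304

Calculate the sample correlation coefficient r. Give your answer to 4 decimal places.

r = (nΣab − ΣaΣb) / √[(nΣa² − (Σa)²)(nΣb² − (Σb)²)]
Numerator: 5×2304 − 76×135 = 1260
Denominator: √[(7350 − 5776)(19685 − 18225)] = √[1574 × 1460] = 1515.9288
r = 1260 / 1515.9288 ≈ 0.8312

0.8312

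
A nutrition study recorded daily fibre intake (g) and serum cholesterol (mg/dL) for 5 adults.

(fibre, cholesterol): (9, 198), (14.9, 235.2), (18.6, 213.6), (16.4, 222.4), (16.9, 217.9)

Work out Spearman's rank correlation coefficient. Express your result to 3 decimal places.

0.000

Rank fibre: 1, 2, 5, 3, 4
Rank cholesterol: 1, 5, 2, 4, 3
d = rank(fibre) − rank(cholesterol): 0, -3, 3, -1, 1; Σd² = 20
ρ = 1 − 6Σd² / [n(n²−1)] = 1 − 6×20 / (5×24) = 1 − 120/120 ≈ 0.000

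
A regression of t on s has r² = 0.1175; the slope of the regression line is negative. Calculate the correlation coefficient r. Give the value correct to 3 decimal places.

|r| = √0.1175 = 0.343
The association is negative, so r = −0.343.

-0.343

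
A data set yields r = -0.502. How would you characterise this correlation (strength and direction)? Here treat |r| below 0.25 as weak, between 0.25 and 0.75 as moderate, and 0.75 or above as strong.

moderate negative

r = -0.502 < 0 so the relationship is negative.
|r| = 0.502, which falls in the moderate range.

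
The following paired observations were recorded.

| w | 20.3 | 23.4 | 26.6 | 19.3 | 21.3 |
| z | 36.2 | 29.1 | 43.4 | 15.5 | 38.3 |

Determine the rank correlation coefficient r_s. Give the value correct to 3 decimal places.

Rank w: 2, 4, 5, 1, 3
Rank z: 3, 2, 5, 1, 4
d = rank(w) − rank(z): -1, 2, 0, 0, -1; Σd² = 6
ρ = 1 − 6Σd² / [n(n²−1)] = 1 − 6×6 / (5×24) = 1 − 36/120 ≈ 0.700

0.700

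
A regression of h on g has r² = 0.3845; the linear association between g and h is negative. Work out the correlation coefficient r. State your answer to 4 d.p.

-0.6201

|r| = √0.3845 = 0.6201
The association is negative, so r = −0.6201.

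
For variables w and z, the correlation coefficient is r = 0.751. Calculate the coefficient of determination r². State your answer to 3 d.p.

0.564

r² = (0.751)² = 0.564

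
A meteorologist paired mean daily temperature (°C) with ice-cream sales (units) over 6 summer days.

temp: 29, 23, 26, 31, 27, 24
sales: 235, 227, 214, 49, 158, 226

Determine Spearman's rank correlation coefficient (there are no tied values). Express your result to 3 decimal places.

-0.429

Rank temp: 5, 1, 3, 6, 4, 2
Rank sales: 6, 5, 3, 1, 2, 4
d = rank(temp) − rank(sales): -1, -4, 0, 5, 2, -2; Σd² = 50
ρ = 1 − 6Σd² / [n(n²−1)] = 1 − 6×50 / (6×35) = 1 − 300/210 ≈ -0.429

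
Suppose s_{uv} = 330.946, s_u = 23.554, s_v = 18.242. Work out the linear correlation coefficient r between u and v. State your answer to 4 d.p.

0.7702

r = Cov(u,v) / (s_u · s_v) = 330.946 / (23.554 × 18.242)
  = 330.946 / 429.6721 ≈ 0.7702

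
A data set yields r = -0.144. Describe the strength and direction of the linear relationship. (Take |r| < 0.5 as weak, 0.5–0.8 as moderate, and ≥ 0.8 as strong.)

r = -0.144 < 0 so the relationship is negative.
|r| = 0.144, which falls in the weak range.

weak negative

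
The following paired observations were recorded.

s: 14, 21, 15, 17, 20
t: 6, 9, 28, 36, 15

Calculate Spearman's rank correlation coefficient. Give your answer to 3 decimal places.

Rank s: 1, 5, 2, 3, 4
Rank t: 1, 2, 4, 5, 3
d = rank(s) − rank(t): 0, 3, -2, -2, 1; Σd² = 18
ρ = 1 − 6Σd² / [n(n²−1)] = 1 − 6×18 / (5×24) = 1 − 108/120 ≈ 0.100

0.100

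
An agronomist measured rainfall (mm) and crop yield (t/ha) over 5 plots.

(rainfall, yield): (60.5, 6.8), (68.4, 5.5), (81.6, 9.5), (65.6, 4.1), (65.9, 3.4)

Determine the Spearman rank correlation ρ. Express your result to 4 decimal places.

Rank rainfall: 1, 4, 5, 2, 3
Rank yield: 4, 3, 5, 2, 1
d = rank(rainfall) − rank(yield): -3, 1, 0, 0, 2; Σd² = 14
ρ = 1 − 6Σd² / [n(n²−1)] = 1 − 6×14 / (5×24) = 1 − 84/120 ≈ 0.3000

0.3000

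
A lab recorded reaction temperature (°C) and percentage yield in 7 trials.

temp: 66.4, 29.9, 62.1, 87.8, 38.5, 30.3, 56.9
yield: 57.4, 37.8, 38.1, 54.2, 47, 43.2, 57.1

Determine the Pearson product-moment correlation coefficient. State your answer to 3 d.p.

n = 7, Σx = 371.9, Σy = 334.8, Σx² = 22506.17, Σy² = 16448.5, Σxy = 18433.8
nΣxy − ΣxΣy = 129036.6 − 124512.12 = 4524.48
nΣx² − (Σx)² = 157543.19 − 138309.61 = 19233.58; nΣy² − (Σy)² = 115139.5 − 112091.04 = 3048.46
r = 4524.48 / √(19233.58 × 3048.46) = 4524.48 / 7657.2057 ≈ 0.591

0.591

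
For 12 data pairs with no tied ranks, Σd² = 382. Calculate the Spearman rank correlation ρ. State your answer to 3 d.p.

ρ = 1 − 6Σd² / [n(n²−1)] = 1 − 6×382 / (12×143)
  = 1 − 2292/1716 = 1 − 1.3357 ≈ -0.336

-0.336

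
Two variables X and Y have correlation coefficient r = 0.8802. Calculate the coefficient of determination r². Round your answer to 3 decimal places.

0.775

r² = (0.8802)² = 0.775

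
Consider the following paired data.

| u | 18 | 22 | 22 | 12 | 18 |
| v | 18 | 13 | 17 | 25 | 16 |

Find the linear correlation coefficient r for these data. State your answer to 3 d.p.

n = 5, Σu = 92, Σv = 89, Σu² = 1760, Σv² = 1663, Σuv = 1572
nΣuv − ΣuΣv = 7860 − 8188 = -328
nΣu² − (Σu)² = 8800 − 8464 = 336; nΣv² − (Σv)² = 8315 − 7921 = 394
r = -328 / √(336 × 394) = -328 / 363.8461 ≈ -0.901

-0.901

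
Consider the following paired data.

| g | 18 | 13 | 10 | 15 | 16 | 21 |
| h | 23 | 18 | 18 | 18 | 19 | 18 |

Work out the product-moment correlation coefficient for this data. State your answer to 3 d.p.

n = 6, Σg = 93, Σh = 114, Σg² = 1515, Σh² = 2186, Σgh = 1780
nΣgh − ΣgΣh = 10680 − 10602 = 78
nΣg² − (Σg)² = 9090 − 8649 = 441; nΣh² − (Σh)² = 13116 − 12996 = 120
r = 78 / √(441 × 120) = 78 / 230.0435 ≈ 0.339

0.339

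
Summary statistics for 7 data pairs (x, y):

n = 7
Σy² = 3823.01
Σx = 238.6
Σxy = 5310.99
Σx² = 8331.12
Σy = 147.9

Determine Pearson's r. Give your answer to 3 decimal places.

0.725

r = (nΣxy − ΣxΣy) / √[(nΣx² − (Σx)²)(nΣy² − (Σy)²)]
Numerator: 7×5310.99 − 238.6×147.9 = 1887.99
Denominator: √[(58317.84 − 56929.96)(26761.07 − 21874.41)] = √[1387.88 × 4886.66] = 2604.2461
r = 1887.99 / 2604.2461 ≈ 0.725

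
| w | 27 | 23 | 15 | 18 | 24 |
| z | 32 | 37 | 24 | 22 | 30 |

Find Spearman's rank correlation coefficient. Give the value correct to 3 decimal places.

0.600

Rank w: 5, 3, 1, 2, 4
Rank z: 4, 5, 2, 1, 3
d = rank(w) − rank(z): 1, -2, -1, 1, 1; Σd² = 8
ρ = 1 − 6Σd² / [n(n²−1)] = 1 − 6×8 / (5×24) = 1 − 48/120 ≈ 0.600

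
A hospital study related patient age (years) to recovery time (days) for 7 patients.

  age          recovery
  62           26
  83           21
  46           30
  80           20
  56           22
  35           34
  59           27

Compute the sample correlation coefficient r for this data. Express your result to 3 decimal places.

-0.901

n = 7, Σx = 421, Σy = 180, Σx² = 27091, Σy² = 4786, Σxy = 10350
nΣxy − ΣxΣy = 72450 − 75780 = -3330
nΣx² − (Σx)² = 189637 − 177241 = 12396; nΣy² − (Σy)² = 33502 − 32400 = 1102
r = -3330 / √(12396 × 1102) = -3330 / 3695.9968 ≈ -0.901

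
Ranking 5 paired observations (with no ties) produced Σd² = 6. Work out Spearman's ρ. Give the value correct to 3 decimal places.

0.700

ρ = 1 − 6Σd² / [n(n²−1)] = 1 − 6×6 / (5×24)
  = 1 − 36/120 = 1 − 0.3000 ≈ 0.700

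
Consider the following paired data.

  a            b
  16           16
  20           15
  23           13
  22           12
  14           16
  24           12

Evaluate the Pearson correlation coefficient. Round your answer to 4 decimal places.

n = 6, Σa = 119, Σb = 84, Σa² = 2441, Σb² = 1194, Σab = 1631
nΣab − ΣaΣb = 9786 − 9996 = -210
nΣa² − (Σa)² = 14646 − 14161 = 485; nΣb² − (Σb)² = 7164 − 7056 = 108
r = -210 / √(485 × 108) = -210 / 228.8668 ≈ -0.9176

-0.9176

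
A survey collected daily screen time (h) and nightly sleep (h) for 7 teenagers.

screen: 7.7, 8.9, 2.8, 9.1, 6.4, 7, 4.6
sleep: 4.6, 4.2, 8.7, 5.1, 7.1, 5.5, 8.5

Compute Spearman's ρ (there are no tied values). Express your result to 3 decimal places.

Rank screen: 5, 6, 1, 7, 3, 4, 2
Rank sleep: 2, 1, 7, 3, 5, 4, 6
d = rank(screen) − rank(sleep): 3, 5, -6, 4, -2, 0, -4; Σd² = 106
ρ = 1 − 6Σd² / [n(n²−1)] = 1 − 6×106 / (7×48) = 1 − 636/336 ≈ -0.893

-0.893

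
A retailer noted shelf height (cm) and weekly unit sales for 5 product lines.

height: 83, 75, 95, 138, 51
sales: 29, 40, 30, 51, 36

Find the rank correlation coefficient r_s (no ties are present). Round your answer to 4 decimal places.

0.2000

Rank height: 3, 2, 4, 5, 1
Rank sales: 1, 4, 2, 5, 3
d = rank(height) − rank(sales): 2, -2, 2, 0, -2; Σd² = 16
ρ = 1 − 6Σd² / [n(n²−1)] = 1 − 6×16 / (5×24) = 1 − 96/120 ≈ 0.2000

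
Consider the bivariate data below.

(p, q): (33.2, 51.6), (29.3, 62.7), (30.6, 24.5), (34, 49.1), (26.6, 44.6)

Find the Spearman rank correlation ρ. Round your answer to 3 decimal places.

0.100

Rank p: 4, 2, 3, 5, 1
Rank q: 4, 5, 1, 3, 2
d = rank(p) − rank(q): 0, -3, 2, 2, -1; Σd² = 18
ρ = 1 − 6Σd² / [n(n²−1)] = 1 − 6×18 / (5×24) = 1 − 108/120 ≈ 0.100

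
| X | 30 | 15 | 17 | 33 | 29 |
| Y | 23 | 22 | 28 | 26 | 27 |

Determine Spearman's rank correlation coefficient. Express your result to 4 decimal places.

0.1000

Rank X: 4, 1, 2, 5, 3
Rank Y: 2, 1, 5, 3, 4
d = rank(X) − rank(Y): 2, 0, -3, 2, -1; Σd² = 18
ρ = 1 − 6Σd² / [n(n²−1)] = 1 − 6×18 / (5×24) = 1 − 108/120 ≈ 0.1000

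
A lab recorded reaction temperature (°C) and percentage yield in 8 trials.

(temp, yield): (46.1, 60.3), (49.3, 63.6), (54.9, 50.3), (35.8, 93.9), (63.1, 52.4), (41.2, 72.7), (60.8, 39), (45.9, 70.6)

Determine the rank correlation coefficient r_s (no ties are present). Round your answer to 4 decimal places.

Rank temp: 4, 5, 6, 1, 8, 2, 7, 3
Rank yield: 4, 5, 2, 8, 3, 7, 1, 6
d = rank(temp) − rank(yield): 0, 0, 4, -7, 5, -5, 6, -3; Σd² = 160
ρ = 1 − 6Σd² / [n(n²−1)] = 1 − 6×160 / (8×63) = 1 − 960/504 ≈ -0.9048

-0.9048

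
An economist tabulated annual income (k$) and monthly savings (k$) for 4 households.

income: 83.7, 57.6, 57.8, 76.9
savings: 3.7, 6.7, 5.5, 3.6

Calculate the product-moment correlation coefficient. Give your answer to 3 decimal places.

-0.920

n = 4, Σx = 276, Σy = 19.5, Σx² = 19577.9, Σy² = 101.79, Σxy = 1290.35
nΣxy − ΣxΣy = 5161.4 − 5382 = -220.6
nΣx² − (Σx)² = 78311.6 − 76176 = 2135.6; nΣy² − (Σy)² = 407.16 − 380.25 = 26.91
r = -220.6 / √(2135.6 × 26.91) = -220.6 / 239.7269 ≈ -0.920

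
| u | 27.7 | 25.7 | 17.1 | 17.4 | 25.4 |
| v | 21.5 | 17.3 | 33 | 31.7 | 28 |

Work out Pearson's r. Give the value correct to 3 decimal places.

-0.834

n = 5, Σu = 113.3, Σv = 131.5, Σu² = 2668.11, Σv² = 3639.43, Σuv = 2867.24
nΣuv − ΣuΣv = 14336.2 − 14898.95 = -562.75
nΣu² − (Σu)² = 13340.55 − 12836.89 = 503.66; nΣv² − (Σv)² = 18197.15 − 17292.25 = 904.9
r = -562.75 / √(503.66 × 904.9) = -562.75 / 675.1014 ≈ -0.834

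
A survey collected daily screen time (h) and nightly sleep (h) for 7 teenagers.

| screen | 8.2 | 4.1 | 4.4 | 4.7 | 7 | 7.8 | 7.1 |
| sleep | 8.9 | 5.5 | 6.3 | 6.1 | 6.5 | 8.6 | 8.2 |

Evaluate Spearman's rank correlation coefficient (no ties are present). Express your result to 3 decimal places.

0.964

Rank screen: 7, 1, 2, 3, 4, 6, 5
Rank sleep: 7, 1, 3, 2, 4, 6, 5
d = rank(screen) − rank(sleep): 0, 0, -1, 1, 0, 0, 0; Σd² = 2
ρ = 1 − 6Σd² / [n(n²−1)] = 1 − 6×2 / (7×48) = 1 − 12/336 ≈ 0.964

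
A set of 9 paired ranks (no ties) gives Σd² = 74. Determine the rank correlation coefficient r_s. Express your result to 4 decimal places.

0.3833

ρ = 1 − 6Σd² / [n(n²−1)] = 1 − 6×74 / (9×80)
  = 1 − 444/720 = 1 − 0.61667 ≈ 0.3833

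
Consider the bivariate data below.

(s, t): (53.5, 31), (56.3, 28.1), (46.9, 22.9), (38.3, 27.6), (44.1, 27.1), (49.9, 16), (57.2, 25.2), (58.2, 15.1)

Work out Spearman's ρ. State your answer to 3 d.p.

-0.262

Rank s: 5, 6, 3, 1, 2, 4, 7, 8
Rank t: 8, 7, 3, 6, 5, 2, 4, 1
d = rank(s) − rank(t): -3, -1, 0, -5, -3, 2, 3, 7; Σd² = 106
ρ = 1 − 6Σd² / [n(n²−1)] = 1 − 6×106 / (8×63) = 1 − 636/504 ≈ -0.262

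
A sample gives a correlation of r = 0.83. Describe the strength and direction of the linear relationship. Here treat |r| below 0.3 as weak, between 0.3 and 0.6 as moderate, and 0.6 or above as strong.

r = 0.83 > 0 so the relationship is positive.
|r| = 0.83, which falls in the strong range.

strong positive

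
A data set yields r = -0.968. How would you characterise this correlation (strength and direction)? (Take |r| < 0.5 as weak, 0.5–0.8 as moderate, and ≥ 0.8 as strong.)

strong negative

r = -0.968 < 0 so the relationship is negative.
|r| = 0.968, which falls in the strong range.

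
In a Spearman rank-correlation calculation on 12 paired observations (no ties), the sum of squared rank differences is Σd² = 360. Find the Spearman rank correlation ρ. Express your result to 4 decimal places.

-0.2587

ρ = 1 − 6Σd² / [n(n²−1)] = 1 − 6×360 / (12×143)
  = 1 − 2160/1716 = 1 − 1.25874 ≈ -0.2587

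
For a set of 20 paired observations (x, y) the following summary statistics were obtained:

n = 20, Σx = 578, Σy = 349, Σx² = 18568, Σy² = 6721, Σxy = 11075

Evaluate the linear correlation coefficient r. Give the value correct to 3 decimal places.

0.912

r = (nΣxy − ΣxΣy) / √[(nΣx² − (Σx)²)(nΣy² − (Σy)²)]
Numerator: 20×11075 − 578×349 = 19778
Denominator: √[(371360 − 334084)(134420 − 121801)] = √[37276 × 12619] = 21688.3804
r = 19778 / 21688.3804 ≈ 0.912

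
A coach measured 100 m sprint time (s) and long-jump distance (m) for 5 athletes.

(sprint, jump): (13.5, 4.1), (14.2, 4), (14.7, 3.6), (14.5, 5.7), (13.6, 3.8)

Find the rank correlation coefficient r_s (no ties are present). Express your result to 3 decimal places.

-0.300

Rank sprint: 1, 3, 5, 4, 2
Rank jump: 4, 3, 1, 5, 2
d = rank(sprint) − rank(jump): -3, 0, 4, -1, 0; Σd² = 26
ρ = 1 − 6Σd² / [n(n²−1)] = 1 − 6×26 / (5×24) = 1 − 156/120 ≈ -0.300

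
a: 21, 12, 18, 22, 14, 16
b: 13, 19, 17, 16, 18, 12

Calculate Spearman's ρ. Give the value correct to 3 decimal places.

-0.600

Rank a: 5, 1, 4, 6, 2, 3
Rank b: 2, 6, 4, 3, 5, 1
d = rank(a) − rank(b): 3, -5, 0, 3, -3, 2; Σd² = 56
ρ = 1 − 6Σd² / [n(n²−1)] = 1 − 6×56 / (6×35) = 1 − 336/210 ≈ -0.600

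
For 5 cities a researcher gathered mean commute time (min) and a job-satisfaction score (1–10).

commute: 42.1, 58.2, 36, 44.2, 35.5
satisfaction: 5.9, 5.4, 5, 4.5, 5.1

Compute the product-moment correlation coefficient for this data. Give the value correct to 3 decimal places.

0.197

n = 5, Σx = 216, Σy = 25.9, Σx² = 9669.54, Σy² = 135.23, Σxy = 1122.62
nΣxy − ΣxΣy = 5613.1 − 5594.4 = 18.7
nΣx² − (Σx)² = 48347.7 − 46656 = 1691.7; nΣy² − (Σy)² = 676.15 − 670.81 = 5.34
r = 18.7 / √(1691.7 × 5.34) = 18.7 / 95.0457 ≈ 0.197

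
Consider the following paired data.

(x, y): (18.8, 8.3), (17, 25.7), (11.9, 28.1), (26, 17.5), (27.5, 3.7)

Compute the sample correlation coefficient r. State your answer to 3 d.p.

n = 5, Σx = 101.2, Σy = 83.3, Σx² = 2216.3, Σy² = 1838.93, Σxy = 1484.08
nΣxy − ΣxΣy = 7420.4 − 8429.96 = -1009.56
nΣx² − (Σx)² = 11081.5 − 10241.44 = 840.06; nΣy² − (Σy)² = 9194.65 − 6938.89 = 2255.76
r = -1009.56 / √(840.06 × 2255.76) = -1009.56 / 1376.5805 ≈ -0.733

-0.733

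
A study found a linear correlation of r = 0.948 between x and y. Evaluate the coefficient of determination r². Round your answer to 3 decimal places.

0.899

r² = (0.948)² = 0.899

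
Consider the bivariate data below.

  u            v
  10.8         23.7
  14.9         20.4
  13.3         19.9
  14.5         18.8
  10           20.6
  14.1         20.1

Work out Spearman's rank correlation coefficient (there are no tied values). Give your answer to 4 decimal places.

Rank u: 2, 6, 3, 5, 1, 4
Rank v: 6, 4, 2, 1, 5, 3
d = rank(u) − rank(v): -4, 2, 1, 4, -4, 1; Σd² = 54
ρ = 1 − 6Σd² / [n(n²−1)] = 1 − 6×54 / (6×35) = 1 − 324/210 ≈ -0.5429

-0.5429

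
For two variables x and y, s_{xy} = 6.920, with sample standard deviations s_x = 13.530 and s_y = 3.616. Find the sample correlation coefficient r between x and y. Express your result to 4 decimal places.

0.1414

r = Cov(x,y) / (s_x · s_y) = 6.920 / (13.530 × 3.616)
  = 6.920 / 48.9245 ≈ 0.1414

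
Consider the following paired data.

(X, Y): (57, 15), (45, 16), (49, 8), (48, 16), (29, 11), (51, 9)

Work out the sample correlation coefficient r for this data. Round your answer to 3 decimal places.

n = 6, ΣX = 279, ΣY = 75, ΣX² = 13421, ΣY² = 1003, ΣXY = 3513
nΣXY − ΣXΣY = 21078 − 20925 = 153
nΣX² − (ΣX)² = 80526 − 77841 = 2685; nΣY² − (ΣY)² = 6018 − 5625 = 393
r = 153 / √(2685 × 393) = 153 / 1027.2317 ≈ 0.149

0.149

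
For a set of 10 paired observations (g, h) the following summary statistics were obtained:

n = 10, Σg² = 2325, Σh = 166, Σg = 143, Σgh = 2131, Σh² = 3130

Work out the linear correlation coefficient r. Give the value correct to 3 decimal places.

r = (nΣgh − ΣgΣh) / √[(nΣg² − (Σg)²)(nΣh² − (Σh)²)]
Numerator: 10×2131 − 143×166 = -2428
Denominator: √[(23250 − 20449)(31300 − 27556)] = √[2801 × 3744] = 3238.3551
r = -2428 / 3238.3551 ≈ -0.750

-0.750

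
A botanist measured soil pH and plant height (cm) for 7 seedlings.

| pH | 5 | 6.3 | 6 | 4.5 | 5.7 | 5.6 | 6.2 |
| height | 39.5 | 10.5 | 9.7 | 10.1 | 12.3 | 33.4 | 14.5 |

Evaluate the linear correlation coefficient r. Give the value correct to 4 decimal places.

-0.3162

n = 7, Σx = 39.3, Σy = 130, Σx² = 223.23, Σy² = 3343.7, Σxy = 714.35
nΣxy − ΣxΣy = 5000.45 − 5109 = -108.55
nΣx² − (Σx)² = 1562.61 − 1544.49 = 18.12; nΣy² − (Σy)² = 23405.9 − 16900 = 6505.9
r = -108.55 / √(18.12 × 6505.9) = -108.55 / 343.3466 ≈ -0.3162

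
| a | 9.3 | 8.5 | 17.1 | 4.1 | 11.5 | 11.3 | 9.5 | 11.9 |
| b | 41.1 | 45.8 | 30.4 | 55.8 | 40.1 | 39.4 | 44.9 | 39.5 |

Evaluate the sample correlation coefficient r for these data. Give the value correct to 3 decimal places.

n = 8, Σa = 83.2, Σb = 337, Σa² = 959.76, Σb² = 14561.28, Σab = 3323.12
nΣab − ΣaΣb = 26584.96 − 28038.4 = -1453.44
nΣa² − (Σa)² = 7678.08 − 6922.24 = 755.84; nΣb² − (Σb)² = 116490.24 − 113569 = 2921.24
r = -1453.44 / √(755.84 × 2921.24) = -1453.44 / 1485.9307 ≈ -0.978

-0.978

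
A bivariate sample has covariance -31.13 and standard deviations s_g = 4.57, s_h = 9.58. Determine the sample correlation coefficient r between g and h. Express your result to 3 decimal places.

r = Cov(g,h) / (s_g · s_h) = -31.13 / (4.57 × 9.58)
  = -31.13 / 43.7806 ≈ -0.711

-0.711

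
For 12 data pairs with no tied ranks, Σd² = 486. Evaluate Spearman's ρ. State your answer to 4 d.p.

ρ = 1 − 6Σd² / [n(n²−1)] = 1 − 6×486 / (12×143)
  = 1 − 2916/1716 = 1 − 1.69930 ≈ -0.6993

-0.6993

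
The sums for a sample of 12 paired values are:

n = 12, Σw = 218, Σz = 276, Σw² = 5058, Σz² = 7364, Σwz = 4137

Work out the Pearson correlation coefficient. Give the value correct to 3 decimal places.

r = (nΣwz − ΣwΣz) / √[(nΣw² − (Σw)²)(nΣz² − (Σz)²)]
Numerator: 12×4137 − 218×276 = -10524
Denominator: √[(60696 − 47524)(88368 − 76176)] = √[13172 × 12192] = 12672.5303
r = -10524 / 12672.5303 ≈ -0.830

-0.830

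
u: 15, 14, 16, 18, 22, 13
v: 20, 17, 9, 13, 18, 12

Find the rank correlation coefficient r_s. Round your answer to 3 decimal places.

0.200

Rank u: 3, 2, 4, 5, 6, 1
Rank v: 6, 4, 1, 3, 5, 2
d = rank(u) − rank(v): -3, -2, 3, 2, 1, -1; Σd² = 28
ρ = 1 − 6Σd² / [n(n²−1)] = 1 − 6×28 / (6×35) = 1 − 168/210 ≈ 0.200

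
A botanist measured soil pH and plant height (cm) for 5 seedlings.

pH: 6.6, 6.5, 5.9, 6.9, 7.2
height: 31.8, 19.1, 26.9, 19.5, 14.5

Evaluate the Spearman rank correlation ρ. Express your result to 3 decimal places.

Rank pH: 3, 2, 1, 4, 5
Rank height: 5, 2, 4, 3, 1
d = rank(pH) − rank(height): -2, 0, -3, 1, 4; Σd² = 30
ρ = 1 − 6Σd² / [n(n²−1)] = 1 − 6×30 / (5×24) = 1 − 180/120 ≈ -0.500

-0.500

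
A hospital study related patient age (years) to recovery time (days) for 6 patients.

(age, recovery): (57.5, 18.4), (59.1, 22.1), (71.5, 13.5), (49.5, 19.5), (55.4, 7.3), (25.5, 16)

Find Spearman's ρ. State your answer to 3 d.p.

0.029

Rank age: 4, 5, 6, 2, 3, 1
Rank recovery: 4, 6, 2, 5, 1, 3
d = rank(age) − rank(recovery): 0, -1, 4, -3, 2, -2; Σd² = 34
ρ = 1 − 6Σd² / [n(n²−1)] = 1 − 6×34 / (6×35) = 1 − 204/210 ≈ 0.029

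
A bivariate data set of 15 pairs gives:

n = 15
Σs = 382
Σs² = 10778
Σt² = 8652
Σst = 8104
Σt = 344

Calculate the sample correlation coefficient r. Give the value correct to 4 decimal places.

-0.7336

r = (nΣst − ΣsΣt) / √[(nΣs² − (Σs)²)(nΣt² − (Σt)²)]
Numerator: 15×8104 − 382×344 = -9848
Denominator: √[(161670 − 145924)(129780 − 118336)] = √[15746 × 11444] = 13423.7560
r = -9848 / 13423.7560 ≈ -0.7336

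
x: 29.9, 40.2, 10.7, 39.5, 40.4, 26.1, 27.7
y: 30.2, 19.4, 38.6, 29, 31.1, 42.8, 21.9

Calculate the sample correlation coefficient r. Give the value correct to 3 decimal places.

-0.568

n = 7, Σx = 214.5, Σy = 213, Σx² = 7265.45, Σy² = 6898.02, Σxy = 6221.53
nΣxy − ΣxΣy = 43550.71 − 45688.5 = -2137.79
nΣx² − (Σx)² = 50858.15 − 46010.25 = 4847.9; nΣy² − (Σy)² = 48286.14 − 45369 = 2917.14
r = -2137.79 / √(4847.9 × 2917.14) = -2137.79 / 3760.5855 ≈ -0.568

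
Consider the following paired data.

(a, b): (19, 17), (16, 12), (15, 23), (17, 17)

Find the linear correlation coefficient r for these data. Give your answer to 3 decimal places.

n = 4, Σa = 67, Σb = 69, Σa² = 1131, Σb² = 1251, Σab = 1149
nΣab − ΣaΣb = 4596 − 4623 = -27
nΣa² − (Σa)² = 4524 − 4489 = 35; nΣb² − (Σb)² = 5004 − 4761 = 243
r = -27 / √(35 × 243) = -27 / 92.2226 ≈ -0.293

-0.293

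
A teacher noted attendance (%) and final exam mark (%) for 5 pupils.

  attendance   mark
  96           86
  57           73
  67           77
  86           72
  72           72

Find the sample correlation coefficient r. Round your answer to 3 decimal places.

n = 5, Σx = 378, Σy = 380, Σx² = 29534, Σy² = 29022, Σxy = 28952
nΣxy − ΣxΣy = 144760 − 143640 = 1120
nΣx² − (Σx)² = 147670 − 142884 = 4786; nΣy² − (Σy)² = 145110 − 144400 = 710
r = 1120 / √(4786 × 710) = 1120 / 1843.3828 ≈ 0.608

0.608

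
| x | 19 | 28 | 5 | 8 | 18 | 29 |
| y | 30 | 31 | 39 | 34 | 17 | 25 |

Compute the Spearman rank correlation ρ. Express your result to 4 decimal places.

Rank x: 4, 5, 1, 2, 3, 6
Rank y: 3, 4, 6, 5, 1, 2
d = rank(x) − rank(y): 1, 1, -5, -3, 2, 4; Σd² = 56
ρ = 1 − 6Σd² / [n(n²−1)] = 1 − 6×56 / (6×35) = 1 − 336/210 ≈ -0.6000

-0.6000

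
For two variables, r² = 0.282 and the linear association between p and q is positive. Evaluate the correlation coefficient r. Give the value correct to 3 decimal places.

|r| = √0.282 = 0.531
The association is positive, so r = 0.531.

0.531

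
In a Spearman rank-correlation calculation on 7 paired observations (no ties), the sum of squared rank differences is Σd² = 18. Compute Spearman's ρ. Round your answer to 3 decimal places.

ρ = 1 − 6Σd² / [n(n²−1)] = 1 − 6×18 / (7×48)
  = 1 − 108/336 = 1 − 0.3214 ≈ 0.679

0.679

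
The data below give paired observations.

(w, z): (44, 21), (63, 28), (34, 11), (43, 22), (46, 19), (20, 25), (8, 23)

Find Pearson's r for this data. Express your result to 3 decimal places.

0.127

n = 7, Σw = 258, Σz = 149, Σw² = 11490, Σz² = 3345, Σwz = 5566
nΣwz − ΣwΣz = 38962 − 38442 = 520
nΣw² − (Σw)² = 80430 − 66564 = 13866; nΣz² − (Σz)² = 23415 − 22201 = 1214
r = 520 / √(13866 × 1214) = 520 / 4102.8434 ≈ 0.127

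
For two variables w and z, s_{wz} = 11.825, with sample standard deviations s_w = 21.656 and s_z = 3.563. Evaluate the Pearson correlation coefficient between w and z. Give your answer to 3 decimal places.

r = Cov(w,z) / (s_w · s_z) = 11.825 / (21.656 × 3.563)
  = 11.825 / 77.1603 ≈ 0.153

0.153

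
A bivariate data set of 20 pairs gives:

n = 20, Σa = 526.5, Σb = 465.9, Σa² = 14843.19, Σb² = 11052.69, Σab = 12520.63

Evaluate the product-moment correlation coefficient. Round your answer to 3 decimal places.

r = (nΣab − ΣaΣb) / √[(nΣa² − (Σa)²)(nΣb² − (Σb)²)]
Numerator: 20×12520.63 − 526.5×465.9 = 5116.25
Denominator: √[(296863.8 − 277202.25)(221053.8 − 217062.81)] = √[19661.55 × 3990.99] = 8858.2758
r = 5116.25 / 8858.2758 ≈ 0.578

0.578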